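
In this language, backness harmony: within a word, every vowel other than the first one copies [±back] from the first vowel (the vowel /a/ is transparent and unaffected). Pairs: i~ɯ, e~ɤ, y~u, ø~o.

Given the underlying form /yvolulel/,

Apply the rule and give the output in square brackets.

[yvølylel]

/o/ harmonizes with /y/ ([-back]) → [ø]
/u/ harmonizes with /y/ ([-back]) → [y]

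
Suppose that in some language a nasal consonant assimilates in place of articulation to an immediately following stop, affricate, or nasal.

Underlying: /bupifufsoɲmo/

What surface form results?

[bupifufsommo]

/ɲ/ before /m/ (labial) → [m]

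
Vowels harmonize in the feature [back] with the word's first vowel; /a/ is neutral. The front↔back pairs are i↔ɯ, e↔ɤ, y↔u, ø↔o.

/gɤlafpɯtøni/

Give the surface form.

[gɤlafpɯtonɯ]

/ø/ harmonizes with /ɤ/ ([+back]) → [o]
/i/ harmonizes with /ɤ/ ([+back]) → [ɯ]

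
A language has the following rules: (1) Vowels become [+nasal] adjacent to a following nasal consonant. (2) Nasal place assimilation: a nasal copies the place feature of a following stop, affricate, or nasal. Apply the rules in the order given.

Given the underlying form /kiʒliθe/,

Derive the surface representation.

Rule 1: no segment meets the rule's conditions; no change.
After rule 1: kiʒliθe
Rule 2: no segment meets the rule's conditions; no change.

[kiʒliθe]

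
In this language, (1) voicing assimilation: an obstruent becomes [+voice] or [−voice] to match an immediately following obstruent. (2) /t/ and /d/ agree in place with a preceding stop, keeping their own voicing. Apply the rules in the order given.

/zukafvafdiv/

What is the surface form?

[zukavvavdiv]

Rule 1: /f/ before /v/ (voiced) → [v]
Rule 1: /f/ before /d/ (voiced) → [v]
After rule 1: zukavvavdiv
Rule 2: no segment meets the rule's conditions; no change.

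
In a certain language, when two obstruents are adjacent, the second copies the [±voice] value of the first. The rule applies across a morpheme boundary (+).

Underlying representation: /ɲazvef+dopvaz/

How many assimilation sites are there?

/d/ after /f/ (voiceless) → [t]
/v/ after /p/ (voiceless) → [f]
2 segments change.

2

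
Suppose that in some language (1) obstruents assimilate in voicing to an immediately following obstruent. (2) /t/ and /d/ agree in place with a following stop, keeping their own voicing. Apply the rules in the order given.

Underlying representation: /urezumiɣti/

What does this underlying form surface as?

[urezumixti]

Rule 1: /ɣ/ before /t/ (voiceless) → [x]
After rule 1: urezumixti
Rule 2: no segment meets the rule's conditions; no change.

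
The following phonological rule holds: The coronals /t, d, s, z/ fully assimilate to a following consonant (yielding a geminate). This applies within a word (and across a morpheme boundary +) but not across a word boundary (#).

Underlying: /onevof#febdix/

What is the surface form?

no segment meets the rule's conditions; no change.

[onevof#febdix]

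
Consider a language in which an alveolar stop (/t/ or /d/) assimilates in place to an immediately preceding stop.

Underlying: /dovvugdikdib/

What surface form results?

/d/ after /g/ (velar) → [g]
/d/ after /k/ (velar) → [g]

[dovvuggikgib]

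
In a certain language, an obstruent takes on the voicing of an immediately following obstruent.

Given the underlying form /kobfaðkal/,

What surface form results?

/b/ before /f/ (voiceless) → [p]
/ð/ before /k/ (voiceless) → [θ]

[kopfaθkal]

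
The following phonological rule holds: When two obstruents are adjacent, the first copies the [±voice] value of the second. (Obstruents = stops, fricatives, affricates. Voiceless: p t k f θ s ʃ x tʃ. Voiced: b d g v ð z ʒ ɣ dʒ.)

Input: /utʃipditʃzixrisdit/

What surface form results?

[utʃibdidʒzixrizdit]

/p/ before /d/ (voiced) → [b]
/tʃ/ before /z/ (voiced) → [dʒ]
/s/ before /d/ (voiced) → [z]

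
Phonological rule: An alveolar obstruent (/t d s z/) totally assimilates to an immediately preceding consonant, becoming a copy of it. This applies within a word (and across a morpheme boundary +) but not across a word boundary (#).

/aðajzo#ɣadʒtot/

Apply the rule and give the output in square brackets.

/z/ after /j/ → [j] (total assimilation)
/t/ after /dʒ/ → [dʒ] (total assimilation)

[aðajjo#ɣadʒdʒot]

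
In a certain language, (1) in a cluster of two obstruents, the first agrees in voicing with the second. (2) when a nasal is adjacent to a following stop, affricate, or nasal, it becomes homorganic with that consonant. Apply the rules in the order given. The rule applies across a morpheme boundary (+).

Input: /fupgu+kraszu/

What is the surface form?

Rule 1: /p/ before /g/ (voiced) → [b]
Rule 1: /s/ before /z/ (voiced) → [z]
After rule 1: fubgu+krazzu
Rule 2: no segment meets the rule's conditions; no change.

[fubgu+krazzu]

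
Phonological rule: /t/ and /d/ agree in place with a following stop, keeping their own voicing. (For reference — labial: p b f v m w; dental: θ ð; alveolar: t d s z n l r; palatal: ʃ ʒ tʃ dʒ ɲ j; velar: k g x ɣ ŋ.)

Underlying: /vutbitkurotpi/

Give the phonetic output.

[vupbikkuroppi]

/t/ before /b/ (labial) → [p]
/t/ before /k/ (velar) → [k]
/t/ before /p/ (labial) → [p]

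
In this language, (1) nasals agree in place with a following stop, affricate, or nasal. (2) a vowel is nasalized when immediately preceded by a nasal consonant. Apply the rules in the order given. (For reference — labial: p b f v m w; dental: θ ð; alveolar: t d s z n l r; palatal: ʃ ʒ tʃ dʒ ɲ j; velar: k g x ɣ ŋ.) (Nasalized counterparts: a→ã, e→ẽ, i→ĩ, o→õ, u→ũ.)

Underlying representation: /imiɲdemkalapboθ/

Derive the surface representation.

[imĩndeŋkalapboθ]

Rule 1: /ɲ/ before /d/ (alveolar) → [n]
Rule 1: /m/ before /k/ (velar) → [ŋ]
After rule 1: imindeŋkalapboθ
Rule 2: /i/ after nasal /m/ → [ĩ]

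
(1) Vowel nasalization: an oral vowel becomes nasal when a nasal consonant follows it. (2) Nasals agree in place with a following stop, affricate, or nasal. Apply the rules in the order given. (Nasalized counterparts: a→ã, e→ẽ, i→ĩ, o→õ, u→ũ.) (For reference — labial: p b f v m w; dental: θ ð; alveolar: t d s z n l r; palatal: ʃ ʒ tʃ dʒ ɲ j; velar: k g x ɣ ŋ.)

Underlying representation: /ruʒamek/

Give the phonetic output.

[ruʒãmek]

Rule 1: /a/ before nasal /m/ → [ã]
After rule 1: ruʒãmek
Rule 2: no segment meets the rule's conditions; no change.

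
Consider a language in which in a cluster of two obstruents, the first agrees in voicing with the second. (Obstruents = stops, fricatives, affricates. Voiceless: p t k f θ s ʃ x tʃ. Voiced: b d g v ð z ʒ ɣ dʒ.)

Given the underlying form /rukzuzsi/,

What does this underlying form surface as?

/k/ before /z/ (voiced) → [g]
/z/ before /s/ (voiceless) → [s]

[rugzussi]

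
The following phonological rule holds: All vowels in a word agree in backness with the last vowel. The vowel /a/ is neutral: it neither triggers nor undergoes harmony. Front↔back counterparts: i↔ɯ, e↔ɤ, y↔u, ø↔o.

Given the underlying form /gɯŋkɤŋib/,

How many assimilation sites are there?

2

/ɯ/ harmonizes with /i/ ([-back]) → [i]
/ɤ/ harmonizes with /i/ ([-back]) → [e]
2 segments change.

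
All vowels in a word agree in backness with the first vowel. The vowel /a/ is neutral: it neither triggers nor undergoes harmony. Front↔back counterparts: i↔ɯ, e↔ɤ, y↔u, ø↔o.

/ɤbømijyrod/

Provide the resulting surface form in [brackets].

/ø/ harmonizes with /ɤ/ ([+back]) → [o]
/i/ harmonizes with /ɤ/ ([+back]) → [ɯ]
/y/ harmonizes with /ɤ/ ([+back]) → [u]

[ɤbomɯjurod]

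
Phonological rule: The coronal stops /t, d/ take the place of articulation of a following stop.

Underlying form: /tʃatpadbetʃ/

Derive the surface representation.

[tʃappabbetʃ]

/t/ before /p/ (labial) → [p]
/d/ before /b/ (labial) → [b]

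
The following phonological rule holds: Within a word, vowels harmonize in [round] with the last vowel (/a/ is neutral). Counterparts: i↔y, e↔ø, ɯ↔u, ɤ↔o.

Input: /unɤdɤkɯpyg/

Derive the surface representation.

[unodokupyg]

/ɤ/ harmonizes with /y/ ([+round]) → [o]
/ɤ/ harmonizes with /y/ ([+round]) → [o]
/ɯ/ harmonizes with /y/ ([+round]) → [u]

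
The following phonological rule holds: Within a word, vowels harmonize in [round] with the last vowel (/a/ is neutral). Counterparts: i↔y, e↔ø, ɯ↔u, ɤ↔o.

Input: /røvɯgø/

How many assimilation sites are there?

1

/ɯ/ harmonizes with /ø/ ([+round]) → [u]
1 segment changes.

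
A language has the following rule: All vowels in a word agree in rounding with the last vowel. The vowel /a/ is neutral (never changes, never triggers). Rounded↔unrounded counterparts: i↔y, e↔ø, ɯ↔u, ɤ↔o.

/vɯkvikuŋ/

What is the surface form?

/ɯ/ harmonizes with /u/ ([+round]) → [u]
/i/ harmonizes with /u/ ([+round]) → [y]

[vukvykuŋ]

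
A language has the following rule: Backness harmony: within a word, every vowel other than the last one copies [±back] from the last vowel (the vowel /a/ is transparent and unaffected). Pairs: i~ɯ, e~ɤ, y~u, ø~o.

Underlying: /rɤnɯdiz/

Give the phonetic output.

/ɤ/ harmonizes with /i/ ([-back]) → [e]
/ɯ/ harmonizes with /i/ ([-back]) → [i]

[renidiz]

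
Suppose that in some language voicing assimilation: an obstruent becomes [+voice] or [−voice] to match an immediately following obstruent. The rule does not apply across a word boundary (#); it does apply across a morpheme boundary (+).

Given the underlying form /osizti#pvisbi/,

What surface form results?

/z/ before /t/ (voiceless) → [s]
/p/ before /v/ (voiced) → [b]
/s/ before /b/ (voiced) → [z]

[osisti#bvizbi]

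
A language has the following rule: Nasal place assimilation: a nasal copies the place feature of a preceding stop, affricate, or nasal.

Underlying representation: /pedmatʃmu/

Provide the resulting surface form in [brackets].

/m/ after /d/ (alveolar) → [n]
/m/ after /tʃ/ (palatal) → [ɲ]

[pednatʃɲu]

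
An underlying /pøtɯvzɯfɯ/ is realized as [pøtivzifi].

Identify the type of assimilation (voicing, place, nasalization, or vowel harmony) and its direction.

/ɯ/→[i] /ɯ/→[i] /ɯ/→[i].
Vowels agree with the first vowel, so the harmony is progressive.

vowel harmony, progressive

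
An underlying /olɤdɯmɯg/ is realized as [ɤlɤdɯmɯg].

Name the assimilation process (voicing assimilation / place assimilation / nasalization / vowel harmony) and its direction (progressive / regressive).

/o/→[ɤ].
Vowels agree with the last vowel, so the harmony is regressive.

vowel harmony, regressive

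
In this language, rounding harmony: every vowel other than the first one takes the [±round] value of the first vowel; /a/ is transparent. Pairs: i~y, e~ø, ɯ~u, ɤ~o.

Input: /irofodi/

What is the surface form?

/o/ harmonizes with /i/ ([-round]) → [ɤ]
/o/ harmonizes with /i/ ([-round]) → [ɤ]

[irɤfɤdi]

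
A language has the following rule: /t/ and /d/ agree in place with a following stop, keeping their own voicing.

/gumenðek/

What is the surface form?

[gumenðek]

no segment meets the rule's conditions; no change.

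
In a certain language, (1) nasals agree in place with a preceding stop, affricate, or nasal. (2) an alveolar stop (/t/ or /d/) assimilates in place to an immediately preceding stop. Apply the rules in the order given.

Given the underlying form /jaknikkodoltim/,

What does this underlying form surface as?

Rule 1: /n/ after /k/ (velar) → [ŋ]
After rule 1: jakŋikkodoltim
Rule 2: no segment meets the rule's conditions; no change.

[jakŋikkodoltim]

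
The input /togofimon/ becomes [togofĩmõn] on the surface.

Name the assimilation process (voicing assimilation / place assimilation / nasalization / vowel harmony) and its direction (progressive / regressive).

nasalization, regressive

/i/→[ĩ] /o/→[õ].
Each target copies a feature from the following segment, so the direction is regressive.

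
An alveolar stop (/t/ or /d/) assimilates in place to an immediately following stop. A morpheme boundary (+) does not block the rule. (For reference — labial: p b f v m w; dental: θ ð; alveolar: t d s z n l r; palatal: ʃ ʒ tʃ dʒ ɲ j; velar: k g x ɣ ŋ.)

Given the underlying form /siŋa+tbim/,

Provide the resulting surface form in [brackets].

[siŋa+pbim]

/t/ before /b/ (labial) → [p]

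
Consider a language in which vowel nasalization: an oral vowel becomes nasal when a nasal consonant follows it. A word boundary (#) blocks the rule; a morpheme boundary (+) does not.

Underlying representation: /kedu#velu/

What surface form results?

no segment meets the rule's conditions; no change.

[kedu#velu]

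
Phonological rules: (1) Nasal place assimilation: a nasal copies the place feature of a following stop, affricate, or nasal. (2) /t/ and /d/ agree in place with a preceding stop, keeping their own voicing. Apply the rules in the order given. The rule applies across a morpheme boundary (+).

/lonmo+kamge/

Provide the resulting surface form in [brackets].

[lommo+kaŋge]

Rule 1: /n/ before /m/ (labial) → [m]
Rule 1: /m/ before /g/ (velar) → [ŋ]
After rule 1: lommo+kaŋge
Rule 2: no segment meets the rule's conditions; no change.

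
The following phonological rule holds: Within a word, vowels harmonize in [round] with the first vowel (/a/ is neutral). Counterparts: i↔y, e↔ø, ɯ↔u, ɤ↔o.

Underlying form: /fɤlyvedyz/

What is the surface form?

[fɤlivediz]

/y/ harmonizes with /ɤ/ ([-round]) → [i]
/y/ harmonizes with /ɤ/ ([-round]) → [i]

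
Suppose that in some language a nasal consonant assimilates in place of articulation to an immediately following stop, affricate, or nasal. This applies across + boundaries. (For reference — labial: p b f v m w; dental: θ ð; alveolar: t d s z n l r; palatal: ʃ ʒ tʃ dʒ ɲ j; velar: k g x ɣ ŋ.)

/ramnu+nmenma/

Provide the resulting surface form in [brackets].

/m/ before /n/ (alveolar) → [n]
/n/ before /m/ (labial) → [m]
/n/ before /m/ (labial) → [m]

[rannu+mmemma]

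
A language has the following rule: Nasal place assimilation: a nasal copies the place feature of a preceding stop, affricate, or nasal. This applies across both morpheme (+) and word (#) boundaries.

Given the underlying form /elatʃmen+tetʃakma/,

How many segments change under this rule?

/m/ after /tʃ/ (palatal) → [ɲ]
/m/ after /k/ (velar) → [ŋ]
2 segments change.

2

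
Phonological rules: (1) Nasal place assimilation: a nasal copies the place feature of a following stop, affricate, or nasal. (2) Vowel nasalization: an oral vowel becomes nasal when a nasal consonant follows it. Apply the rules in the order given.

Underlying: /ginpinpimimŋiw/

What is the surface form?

[gĩmpĩmpĩmĩŋŋiw]

Rule 1: /n/ before /p/ (labial) → [m]
Rule 1: /n/ before /p/ (labial) → [m]
Rule 1: /m/ before /ŋ/ (velar) → [ŋ]
After rule 1: gimpimpimiŋŋiw
Rule 2: /i/ before nasal /m/ → [ĩ]
Rule 2: /i/ before nasal /m/ → [ĩ]
Rule 2: /i/ before nasal /m/ → [ĩ]
Rule 2: /i/ before nasal /ŋ/ → [ĩ]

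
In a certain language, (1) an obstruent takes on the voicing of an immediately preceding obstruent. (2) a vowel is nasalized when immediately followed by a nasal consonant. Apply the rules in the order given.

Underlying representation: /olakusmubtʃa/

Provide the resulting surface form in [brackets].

Rule 1: /tʃ/ after /b/ (voiced) → [dʒ]
After rule 1: olakusmubdʒa
Rule 2: no segment meets the rule's conditions; no change.

[olakusmubdʒa]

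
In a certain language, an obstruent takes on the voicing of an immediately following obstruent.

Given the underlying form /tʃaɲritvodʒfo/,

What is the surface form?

[tʃaɲridvotʃfo]

/t/ before /v/ (voiced) → [d]
/dʒ/ before /f/ (voiceless) → [tʃ]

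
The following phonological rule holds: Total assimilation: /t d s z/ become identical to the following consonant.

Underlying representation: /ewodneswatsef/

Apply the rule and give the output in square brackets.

/d/ before /n/ → [n] (total assimilation)
/s/ before /w/ → [w] (total assimilation)
/t/ before /s/ → [s] (total assimilation)

[ewonnewwassef]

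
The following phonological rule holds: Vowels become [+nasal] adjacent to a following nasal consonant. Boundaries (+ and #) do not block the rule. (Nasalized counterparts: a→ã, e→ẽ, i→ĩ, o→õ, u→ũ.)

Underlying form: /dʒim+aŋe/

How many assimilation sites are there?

2

/i/ before nasal /m/ → [ĩ]
/a/ before nasal /ŋ/ → [ã]
2 segments change.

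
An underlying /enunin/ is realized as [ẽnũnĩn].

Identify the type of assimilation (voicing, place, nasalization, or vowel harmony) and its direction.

/e/→[ẽ] /u/→[ũ] /i/→[ĩ].
Each target copies a feature from the following segment, so the direction is regressive.

nasalization, regressive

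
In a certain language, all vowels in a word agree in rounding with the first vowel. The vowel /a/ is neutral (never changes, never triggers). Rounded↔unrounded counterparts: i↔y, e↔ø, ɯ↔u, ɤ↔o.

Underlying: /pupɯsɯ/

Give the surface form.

/ɯ/ harmonizes with /u/ ([+round]) → [u]
/ɯ/ harmonizes with /u/ ([+round]) → [u]

[pupusu]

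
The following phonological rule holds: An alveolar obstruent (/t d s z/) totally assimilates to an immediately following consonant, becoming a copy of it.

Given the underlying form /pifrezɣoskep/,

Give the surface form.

[pifreɣɣokkep]

/z/ before /ɣ/ → [ɣ] (total assimilation)
/s/ before /k/ → [k] (total assimilation)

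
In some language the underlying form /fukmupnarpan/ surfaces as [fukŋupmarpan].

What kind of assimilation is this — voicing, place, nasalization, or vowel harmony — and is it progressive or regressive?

/m/→[ŋ] /n/→[m].
Each target copies a feature from the preceding segment, so the direction is progressive.

place assimilation, progressive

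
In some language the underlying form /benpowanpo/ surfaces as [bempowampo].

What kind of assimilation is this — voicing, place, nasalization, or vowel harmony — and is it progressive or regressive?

place assimilation, regressive

/n/→[m] /n/→[m].
Each target copies a feature from the following segment, so the direction is regressive.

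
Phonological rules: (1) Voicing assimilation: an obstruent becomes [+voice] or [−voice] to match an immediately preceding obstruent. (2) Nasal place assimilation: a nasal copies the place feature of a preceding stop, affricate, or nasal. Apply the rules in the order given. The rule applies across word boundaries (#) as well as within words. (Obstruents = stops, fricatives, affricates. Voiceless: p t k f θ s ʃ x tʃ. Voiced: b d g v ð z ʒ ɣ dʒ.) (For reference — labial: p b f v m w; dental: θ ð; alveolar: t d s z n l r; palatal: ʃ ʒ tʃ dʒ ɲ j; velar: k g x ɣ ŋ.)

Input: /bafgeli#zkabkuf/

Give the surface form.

[bafkeli#zgabguf]

Rule 1: /g/ after /f/ (voiceless) → [k]
Rule 1: /k/ after /z/ (voiced) → [g]
Rule 1: /k/ after /b/ (voiced) → [g]
After rule 1: bafkeli#zgabguf
Rule 2: no segment meets the rule's conditions; no change.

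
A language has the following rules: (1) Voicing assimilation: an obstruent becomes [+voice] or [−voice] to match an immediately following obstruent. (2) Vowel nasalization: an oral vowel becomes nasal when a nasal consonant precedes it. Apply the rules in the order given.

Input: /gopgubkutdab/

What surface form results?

Rule 1: /p/ before /g/ (voiced) → [b]
Rule 1: /b/ before /k/ (voiceless) → [p]
Rule 1: /t/ before /d/ (voiced) → [d]
After rule 1: gobgupkuddab
Rule 2: no segment meets the rule's conditions; no change.

[gobgupkuddab]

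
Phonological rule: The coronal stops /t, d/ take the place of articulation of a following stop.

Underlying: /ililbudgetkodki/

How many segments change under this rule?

/d/ before /g/ (velar) → [g]
/t/ before /k/ (velar) → [k]
/d/ before /k/ (velar) → [g]
3 segments change.

3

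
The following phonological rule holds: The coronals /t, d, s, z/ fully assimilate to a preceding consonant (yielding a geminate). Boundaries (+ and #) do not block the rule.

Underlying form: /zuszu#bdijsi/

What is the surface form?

/z/ after /s/ → [s] (total assimilation)
/d/ after /b/ → [b] (total assimilation)
/s/ after /j/ → [j] (total assimilation)

[zussu#bbijji]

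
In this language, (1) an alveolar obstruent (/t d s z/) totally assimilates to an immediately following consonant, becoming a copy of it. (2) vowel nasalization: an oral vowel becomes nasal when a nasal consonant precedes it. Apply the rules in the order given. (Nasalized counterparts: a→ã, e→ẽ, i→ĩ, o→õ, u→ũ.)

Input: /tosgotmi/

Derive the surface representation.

Rule 1: /s/ before /g/ → [g] (total assimilation)
Rule 1: /t/ before /m/ → [m] (total assimilation)
After rule 1: toggommi
Rule 2: /i/ after nasal /m/ → [ĩ]

[toggommĩ]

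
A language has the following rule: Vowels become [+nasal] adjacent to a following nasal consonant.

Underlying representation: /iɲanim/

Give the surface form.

/i/ before nasal /ɲ/ → [ĩ]
/a/ before nasal /n/ → [ã]
/i/ before nasal /m/ → [ĩ]

[ĩɲãnĩm]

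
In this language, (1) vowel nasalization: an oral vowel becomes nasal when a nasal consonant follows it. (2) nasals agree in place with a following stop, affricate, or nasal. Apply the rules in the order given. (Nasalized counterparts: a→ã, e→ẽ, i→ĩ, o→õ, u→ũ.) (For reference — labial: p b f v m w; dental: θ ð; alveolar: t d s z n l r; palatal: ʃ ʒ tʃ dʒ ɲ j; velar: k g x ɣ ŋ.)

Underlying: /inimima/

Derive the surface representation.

[ĩnĩmĩma]

Rule 1: /i/ before nasal /n/ → [ĩ]
Rule 1: /i/ before nasal /m/ → [ĩ]
Rule 1: /i/ before nasal /m/ → [ĩ]
After rule 1: ĩnĩmĩma
Rule 2: no segment meets the rule's conditions; no change.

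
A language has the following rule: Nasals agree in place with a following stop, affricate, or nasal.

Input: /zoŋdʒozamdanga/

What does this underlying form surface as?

/ŋ/ before /dʒ/ (palatal) → [ɲ]
/m/ before /d/ (alveolar) → [n]
/n/ before /g/ (velar) → [ŋ]

[zoɲdʒozandaŋga]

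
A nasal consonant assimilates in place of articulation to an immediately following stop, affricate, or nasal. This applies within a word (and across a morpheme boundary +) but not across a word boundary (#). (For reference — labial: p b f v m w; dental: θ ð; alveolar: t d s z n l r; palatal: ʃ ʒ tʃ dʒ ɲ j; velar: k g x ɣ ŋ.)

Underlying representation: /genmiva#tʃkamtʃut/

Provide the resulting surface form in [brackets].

[gemmiva#tʃkaɲtʃut]

/n/ before /m/ (labial) → [m]
/m/ before /tʃ/ (palatal) → [ɲ]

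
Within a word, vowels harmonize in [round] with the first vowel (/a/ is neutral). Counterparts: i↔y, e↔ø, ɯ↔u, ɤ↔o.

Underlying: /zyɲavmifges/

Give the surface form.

/i/ harmonizes with /y/ ([+round]) → [y]
/e/ harmonizes with /y/ ([+round]) → [ø]

[zyɲavmyfgøs]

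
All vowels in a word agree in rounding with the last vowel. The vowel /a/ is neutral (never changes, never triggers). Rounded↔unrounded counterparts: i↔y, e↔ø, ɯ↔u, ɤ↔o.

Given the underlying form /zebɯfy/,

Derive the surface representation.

[zøbufy]

/e/ harmonizes with /y/ ([+round]) → [ø]
/ɯ/ harmonizes with /y/ ([+round]) → [u]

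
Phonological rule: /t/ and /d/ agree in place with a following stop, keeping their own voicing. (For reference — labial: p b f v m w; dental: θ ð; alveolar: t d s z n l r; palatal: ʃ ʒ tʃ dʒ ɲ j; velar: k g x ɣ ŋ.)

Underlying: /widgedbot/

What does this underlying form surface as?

/d/ before /g/ (velar) → [g]
/d/ before /b/ (labial) → [b]

[wiggebbot]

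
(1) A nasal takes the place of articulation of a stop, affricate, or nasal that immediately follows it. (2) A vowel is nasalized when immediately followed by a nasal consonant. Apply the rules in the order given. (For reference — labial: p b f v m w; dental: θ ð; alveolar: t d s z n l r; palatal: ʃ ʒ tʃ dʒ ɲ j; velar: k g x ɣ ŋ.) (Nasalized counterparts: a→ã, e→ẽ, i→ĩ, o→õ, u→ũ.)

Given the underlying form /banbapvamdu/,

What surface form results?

[bãmbapvãndu]

Rule 1: /n/ before /b/ (labial) → [m]
Rule 1: /m/ before /d/ (alveolar) → [n]
After rule 1: bambapvandu
Rule 2: /a/ before nasal /m/ → [ã]
Rule 2: /a/ before nasal /n/ → [ã]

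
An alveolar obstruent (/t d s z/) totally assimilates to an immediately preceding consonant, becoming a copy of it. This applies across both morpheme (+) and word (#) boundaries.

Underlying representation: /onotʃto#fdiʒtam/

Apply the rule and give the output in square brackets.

[onotʃtʃo#ffiʒʒam]

/t/ after /tʃ/ → [tʃ] (total assimilation)
/d/ after /f/ → [f] (total assimilation)
/t/ after /ʒ/ → [ʒ] (total assimilation)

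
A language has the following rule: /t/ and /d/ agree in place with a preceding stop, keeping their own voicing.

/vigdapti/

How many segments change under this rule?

/d/ after /g/ (velar) → [g]
/t/ after /p/ (labial) → [p]
2 segments change.

2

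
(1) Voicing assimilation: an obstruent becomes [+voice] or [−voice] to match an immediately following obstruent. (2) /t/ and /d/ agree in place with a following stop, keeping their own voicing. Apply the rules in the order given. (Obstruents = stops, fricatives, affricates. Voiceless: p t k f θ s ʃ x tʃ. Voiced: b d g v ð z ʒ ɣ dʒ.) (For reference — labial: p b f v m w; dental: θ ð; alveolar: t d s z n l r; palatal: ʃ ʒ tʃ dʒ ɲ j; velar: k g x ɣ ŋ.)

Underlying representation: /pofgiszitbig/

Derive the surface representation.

[povgizzibbig]

Rule 1: /f/ before /g/ (voiced) → [v]
Rule 1: /s/ before /z/ (voiced) → [z]
Rule 1: /t/ before /b/ (voiced) → [d]
After rule 1: povgizzidbig
Rule 2: /d/ before /b/ (labial) → [b]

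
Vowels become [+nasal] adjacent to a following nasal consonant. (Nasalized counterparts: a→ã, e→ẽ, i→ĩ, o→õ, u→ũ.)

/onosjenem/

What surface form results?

/o/ before nasal /n/ → [õ]
/e/ before nasal /n/ → [ẽ]
/e/ before nasal /m/ → [ẽ]

[õnosjẽnẽm]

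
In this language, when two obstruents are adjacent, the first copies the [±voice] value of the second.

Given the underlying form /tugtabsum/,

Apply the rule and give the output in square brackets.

/g/ before /t/ (voiceless) → [k]
/b/ before /s/ (voiceless) → [p]

[tuktapsum]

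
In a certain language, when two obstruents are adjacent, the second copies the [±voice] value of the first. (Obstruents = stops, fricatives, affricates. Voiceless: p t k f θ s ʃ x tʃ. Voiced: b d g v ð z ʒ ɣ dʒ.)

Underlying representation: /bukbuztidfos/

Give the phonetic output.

/b/ after /k/ (voiceless) → [p]
/t/ after /z/ (voiced) → [d]
/f/ after /d/ (voiced) → [v]

[bukpuzdidvos]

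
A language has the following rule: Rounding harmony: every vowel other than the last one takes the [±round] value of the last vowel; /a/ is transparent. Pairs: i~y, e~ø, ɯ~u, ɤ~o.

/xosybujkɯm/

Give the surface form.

[xɤsibɯjkɯm]

/o/ harmonizes with /ɯ/ ([-round]) → [ɤ]
/y/ harmonizes with /ɯ/ ([-round]) → [i]
/u/ harmonizes with /ɯ/ ([-round]) → [ɯ]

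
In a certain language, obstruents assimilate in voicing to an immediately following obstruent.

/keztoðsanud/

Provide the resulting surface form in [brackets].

/z/ before /t/ (voiceless) → [s]
/ð/ before /s/ (voiceless) → [θ]

[kestoθsanud]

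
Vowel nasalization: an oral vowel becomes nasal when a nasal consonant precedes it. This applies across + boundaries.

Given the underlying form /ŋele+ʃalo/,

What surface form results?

/e/ after nasal /ŋ/ → [ẽ]

[ŋẽle+ʃalo]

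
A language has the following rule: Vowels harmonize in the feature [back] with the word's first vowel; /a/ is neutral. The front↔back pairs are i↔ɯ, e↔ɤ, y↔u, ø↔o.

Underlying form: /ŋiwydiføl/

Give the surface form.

no segment meets the rule's conditions; no change.

[ŋiwydiføl]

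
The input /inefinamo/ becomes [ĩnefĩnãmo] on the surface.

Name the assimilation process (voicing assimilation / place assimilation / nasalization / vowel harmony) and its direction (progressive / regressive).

/i/→[ĩ] /i/→[ĩ] /a/→[ã].
Each target copies a feature from the following segment, so the direction is regressive.

nasalization, regressive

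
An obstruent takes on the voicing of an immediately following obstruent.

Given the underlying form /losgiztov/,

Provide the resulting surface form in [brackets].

/s/ before /g/ (voiced) → [z]
/z/ before /t/ (voiceless) → [s]

[lozgistov]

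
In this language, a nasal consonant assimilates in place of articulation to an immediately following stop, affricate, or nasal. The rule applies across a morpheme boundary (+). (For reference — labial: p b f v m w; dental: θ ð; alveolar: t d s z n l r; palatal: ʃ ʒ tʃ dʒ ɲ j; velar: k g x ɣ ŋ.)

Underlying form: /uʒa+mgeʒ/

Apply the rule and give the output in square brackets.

[uʒa+ŋgeʒ]

/m/ before /g/ (velar) → [ŋ]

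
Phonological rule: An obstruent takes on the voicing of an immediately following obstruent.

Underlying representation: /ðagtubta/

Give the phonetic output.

[ðaktupta]

/g/ before /t/ (voiceless) → [k]
/b/ before /t/ (voiceless) → [p]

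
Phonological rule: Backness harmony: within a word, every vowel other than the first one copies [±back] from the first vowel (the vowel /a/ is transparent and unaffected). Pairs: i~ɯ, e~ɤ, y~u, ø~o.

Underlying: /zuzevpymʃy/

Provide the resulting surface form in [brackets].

/e/ harmonizes with /u/ ([+back]) → [ɤ]
/y/ harmonizes with /u/ ([+back]) → [u]
/y/ harmonizes with /u/ ([+back]) → [u]

[zuzɤvpumʃu]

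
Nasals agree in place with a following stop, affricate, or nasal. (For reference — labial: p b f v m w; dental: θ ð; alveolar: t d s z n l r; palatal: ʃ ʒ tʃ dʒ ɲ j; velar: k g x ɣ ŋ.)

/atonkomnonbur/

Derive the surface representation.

[atoŋkonnombur]

/n/ before /k/ (velar) → [ŋ]
/m/ before /n/ (alveolar) → [n]
/n/ before /b/ (labial) → [m]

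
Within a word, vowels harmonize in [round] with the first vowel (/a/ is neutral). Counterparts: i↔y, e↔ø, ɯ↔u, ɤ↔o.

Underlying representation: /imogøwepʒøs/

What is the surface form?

[imɤgewepʒes]

/o/ harmonizes with /i/ ([-round]) → [ɤ]
/ø/ harmonizes with /i/ ([-round]) → [e]
/ø/ harmonizes with /i/ ([-round]) → [e]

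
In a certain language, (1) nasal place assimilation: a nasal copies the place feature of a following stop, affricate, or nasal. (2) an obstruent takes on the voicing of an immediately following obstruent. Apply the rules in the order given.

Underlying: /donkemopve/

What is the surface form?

[doŋkemobve]

Rule 1: /n/ before /k/ (velar) → [ŋ]
After rule 1: doŋkemopve
Rule 2: /p/ before /v/ (voiced) → [b]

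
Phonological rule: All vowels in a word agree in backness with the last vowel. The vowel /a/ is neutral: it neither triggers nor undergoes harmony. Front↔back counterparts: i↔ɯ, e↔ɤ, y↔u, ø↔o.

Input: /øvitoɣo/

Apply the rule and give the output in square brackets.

[ovɯtoɣo]

/ø/ harmonizes with /o/ ([+back]) → [o]
/i/ harmonizes with /o/ ([+back]) → [ɯ]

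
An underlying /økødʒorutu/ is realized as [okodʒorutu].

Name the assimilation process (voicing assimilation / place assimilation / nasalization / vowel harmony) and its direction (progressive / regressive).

/ø/→[o] /ø/→[o].
Vowels agree with the last vowel, so the harmony is regressive.

vowel harmony, regressive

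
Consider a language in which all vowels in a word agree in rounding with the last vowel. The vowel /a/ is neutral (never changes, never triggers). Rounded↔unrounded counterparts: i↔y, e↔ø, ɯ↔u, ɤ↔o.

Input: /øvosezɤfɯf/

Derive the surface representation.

/ø/ harmonizes with /ɯ/ ([-round]) → [e]
/o/ harmonizes with /ɯ/ ([-round]) → [ɤ]

[evɤsezɤfɯf]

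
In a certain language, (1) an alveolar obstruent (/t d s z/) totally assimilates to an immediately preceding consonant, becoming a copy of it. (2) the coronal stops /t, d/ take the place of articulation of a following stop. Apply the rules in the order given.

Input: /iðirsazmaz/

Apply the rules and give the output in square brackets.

[iðirrazmaz]

Rule 1: /s/ after /r/ → [r] (total assimilation)
After rule 1: iðirrazmaz
Rule 2: no segment meets the rule's conditions; no change.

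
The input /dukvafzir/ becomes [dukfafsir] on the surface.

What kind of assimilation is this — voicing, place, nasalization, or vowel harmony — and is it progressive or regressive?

voicing assimilation, progressive

/v/→[f] /z/→[s].
Each target copies a feature from the preceding segment, so the direction is progressive.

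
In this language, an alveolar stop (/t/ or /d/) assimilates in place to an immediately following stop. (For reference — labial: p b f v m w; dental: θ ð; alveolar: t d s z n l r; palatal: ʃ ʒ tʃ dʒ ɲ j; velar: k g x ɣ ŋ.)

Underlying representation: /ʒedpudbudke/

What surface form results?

[ʒebpubbugke]

/d/ before /p/ (labial) → [b]
/d/ before /b/ (labial) → [b]
/d/ before /k/ (velar) → [g]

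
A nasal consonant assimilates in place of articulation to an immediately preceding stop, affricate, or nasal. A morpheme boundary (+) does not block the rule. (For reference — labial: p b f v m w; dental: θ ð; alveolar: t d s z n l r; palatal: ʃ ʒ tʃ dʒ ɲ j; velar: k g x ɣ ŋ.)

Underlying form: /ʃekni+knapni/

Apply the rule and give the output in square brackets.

[ʃekŋi+kŋapmi]

/n/ after /k/ (velar) → [ŋ]
/n/ after /k/ (velar) → [ŋ]
/n/ after /p/ (labial) → [m]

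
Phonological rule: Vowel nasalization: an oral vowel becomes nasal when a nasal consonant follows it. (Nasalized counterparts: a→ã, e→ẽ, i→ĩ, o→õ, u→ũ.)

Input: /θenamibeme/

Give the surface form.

[θẽnãmibẽme]

/e/ before nasal /n/ → [ẽ]
/a/ before nasal /m/ → [ã]
/e/ before nasal /m/ → [ẽ]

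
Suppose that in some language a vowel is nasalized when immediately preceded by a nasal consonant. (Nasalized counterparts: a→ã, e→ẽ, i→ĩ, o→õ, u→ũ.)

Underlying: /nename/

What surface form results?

[nẽnãmẽ]

/e/ after nasal /n/ → [ẽ]
/a/ after nasal /n/ → [ã]
/e/ after nasal /m/ → [ẽ]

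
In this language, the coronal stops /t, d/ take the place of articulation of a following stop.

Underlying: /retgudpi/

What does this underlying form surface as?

/t/ before /g/ (velar) → [k]
/d/ before /p/ (labial) → [b]

[rekgubpi]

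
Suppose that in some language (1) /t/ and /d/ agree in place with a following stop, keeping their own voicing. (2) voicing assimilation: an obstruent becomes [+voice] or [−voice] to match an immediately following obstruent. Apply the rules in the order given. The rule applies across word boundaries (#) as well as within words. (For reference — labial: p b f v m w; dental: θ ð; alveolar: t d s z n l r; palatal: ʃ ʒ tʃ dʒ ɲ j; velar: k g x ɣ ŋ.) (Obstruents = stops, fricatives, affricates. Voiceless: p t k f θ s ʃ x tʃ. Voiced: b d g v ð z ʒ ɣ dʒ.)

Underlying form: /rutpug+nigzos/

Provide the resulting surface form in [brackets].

[ruppug+nigzos]

Rule 1: /t/ before /p/ (labial) → [p]
After rule 1: ruppug+nigzos
Rule 2: no segment meets the rule's conditions; no change.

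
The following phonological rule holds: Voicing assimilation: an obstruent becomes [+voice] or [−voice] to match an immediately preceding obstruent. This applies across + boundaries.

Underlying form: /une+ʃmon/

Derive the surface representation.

[une+ʃmon]

no segment meets the rule's conditions; no change.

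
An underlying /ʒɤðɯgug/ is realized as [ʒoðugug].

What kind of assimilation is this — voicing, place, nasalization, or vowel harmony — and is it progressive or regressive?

vowel harmony, regressive

/ɤ/→[o] /ɯ/→[u].
Vowels agree with the last vowel, so the harmony is regressive.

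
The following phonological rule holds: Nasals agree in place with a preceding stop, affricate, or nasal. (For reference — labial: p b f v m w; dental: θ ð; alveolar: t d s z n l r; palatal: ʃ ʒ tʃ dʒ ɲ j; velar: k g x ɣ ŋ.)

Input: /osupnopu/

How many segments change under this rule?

/n/ after /p/ (labial) → [m]
1 segment changes.

1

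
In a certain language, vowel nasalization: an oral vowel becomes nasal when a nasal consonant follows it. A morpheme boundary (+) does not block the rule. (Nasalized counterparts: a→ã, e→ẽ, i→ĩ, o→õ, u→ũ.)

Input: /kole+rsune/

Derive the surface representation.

/u/ before nasal /n/ → [ũ]

[kole+rsũne]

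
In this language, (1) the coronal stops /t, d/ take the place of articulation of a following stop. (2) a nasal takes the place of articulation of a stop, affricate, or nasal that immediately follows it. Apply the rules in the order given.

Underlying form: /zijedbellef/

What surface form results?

[zijebbellef]

Rule 1: /d/ before /b/ (labial) → [b]
After rule 1: zijebbellef
Rule 2: no segment meets the rule's conditions; no change.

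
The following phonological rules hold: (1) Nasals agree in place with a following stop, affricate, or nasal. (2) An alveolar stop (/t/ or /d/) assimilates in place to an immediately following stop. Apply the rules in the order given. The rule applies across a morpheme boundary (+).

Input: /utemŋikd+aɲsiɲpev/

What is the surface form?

[uteŋŋikd+aɲsimpev]

Rule 1: /m/ before /ŋ/ (velar) → [ŋ]
Rule 1: /ɲ/ before /p/ (labial) → [m]
After rule 1: uteŋŋikd+aɲsimpev
Rule 2: no segment meets the rule's conditions; no change.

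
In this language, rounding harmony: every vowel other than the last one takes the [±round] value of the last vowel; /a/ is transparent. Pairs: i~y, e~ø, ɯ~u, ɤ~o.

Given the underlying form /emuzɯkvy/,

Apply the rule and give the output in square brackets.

[ømuzukvy]

/e/ harmonizes with /y/ ([+round]) → [ø]
/ɯ/ harmonizes with /y/ ([+round]) → [u]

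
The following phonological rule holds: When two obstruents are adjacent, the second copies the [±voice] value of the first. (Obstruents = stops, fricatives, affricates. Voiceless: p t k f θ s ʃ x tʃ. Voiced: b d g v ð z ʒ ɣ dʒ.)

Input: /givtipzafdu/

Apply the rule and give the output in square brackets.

[givdipsaftu]

/t/ after /v/ (voiced) → [d]
/z/ after /p/ (voiceless) → [s]
/d/ after /f/ (voiceless) → [t]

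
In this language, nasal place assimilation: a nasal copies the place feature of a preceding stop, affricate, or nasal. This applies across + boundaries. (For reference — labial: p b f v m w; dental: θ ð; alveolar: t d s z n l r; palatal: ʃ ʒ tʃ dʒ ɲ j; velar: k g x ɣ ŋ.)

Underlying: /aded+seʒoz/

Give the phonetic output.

[aded+seʒoz]

no segment meets the rule's conditions; no change.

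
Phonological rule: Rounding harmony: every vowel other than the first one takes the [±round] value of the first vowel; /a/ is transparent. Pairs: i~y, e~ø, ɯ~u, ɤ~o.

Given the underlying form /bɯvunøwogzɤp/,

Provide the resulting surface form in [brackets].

[bɯvɯnewɤgzɤp]

/u/ harmonizes with /ɯ/ ([-round]) → [ɯ]
/ø/ harmonizes with /ɯ/ ([-round]) → [e]
/o/ harmonizes with /ɯ/ ([-round]) → [ɤ]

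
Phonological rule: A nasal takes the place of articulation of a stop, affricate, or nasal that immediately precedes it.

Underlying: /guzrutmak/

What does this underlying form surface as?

[guzrutnak]

/m/ after /t/ (alveolar) → [n]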